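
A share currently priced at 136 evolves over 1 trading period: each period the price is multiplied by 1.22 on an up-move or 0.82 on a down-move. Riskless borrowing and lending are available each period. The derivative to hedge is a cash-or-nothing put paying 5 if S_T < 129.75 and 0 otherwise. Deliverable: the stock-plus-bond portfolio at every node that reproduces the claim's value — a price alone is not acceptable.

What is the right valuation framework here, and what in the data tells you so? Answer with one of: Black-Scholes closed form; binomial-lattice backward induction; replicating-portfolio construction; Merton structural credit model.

framework: replicating-portfolio construction

Key observation: a price alone would not answer the question — the per-node share/bond construction on the spot-136, 1.22/0.82 tree is required, and only the replicating-portfolio method yields it.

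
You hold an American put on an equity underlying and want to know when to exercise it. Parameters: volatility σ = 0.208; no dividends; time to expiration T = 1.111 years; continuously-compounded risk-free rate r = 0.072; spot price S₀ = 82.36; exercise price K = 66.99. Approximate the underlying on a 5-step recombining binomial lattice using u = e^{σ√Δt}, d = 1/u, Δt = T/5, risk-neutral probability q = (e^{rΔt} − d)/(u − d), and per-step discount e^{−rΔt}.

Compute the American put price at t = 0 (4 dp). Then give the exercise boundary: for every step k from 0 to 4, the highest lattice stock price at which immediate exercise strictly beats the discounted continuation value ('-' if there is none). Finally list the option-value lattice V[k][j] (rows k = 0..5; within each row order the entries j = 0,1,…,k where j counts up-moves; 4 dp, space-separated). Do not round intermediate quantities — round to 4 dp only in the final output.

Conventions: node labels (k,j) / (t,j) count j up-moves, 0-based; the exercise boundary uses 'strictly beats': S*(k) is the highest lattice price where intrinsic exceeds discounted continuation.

Δt=0.22220  u=1.10301  d=0.90661  q=0.55762  discount=0.98413
step 5 (expiry): payoffs max(K−S,0) = 16.5460 5.6177 0.0000 0.0000 0.0000 0.0000
step 4: (k=4,j=0): S=55.6405, K−S=11.3495, hold=10.2863 ⇒ V=11.3495 exercise | (k=4,j=1): S=67.6945, K−S=0.0000, hold=2.4457 ⇒ V=2.4457 continue | (k=4,j=2): S=82.3600, K−S=0.0000, hold=0.0000 ⇒ V=0.0000 continue | (k=4,j=3): S=100.2026, K−S=0.0000, hold=0.0000 ⇒ V=0.0000 continue | (k=4,j=4): S=121.9107, K−S=0.0000, hold=0.0000 ⇒ V=0.0000 continue  boundary S*=55.6405
step 3: (k=3,j=0): S=61.3723, K−S=5.6177, hold=6.2833 ⇒ V=6.2833 continue | (k=3,j=1): S=74.6681, K−S=0.0000, hold=1.0648 ⇒ V=1.0648 continue | (k=3,j=2): S=90.8443, K−S=0.0000, hold=0.0000 ⇒ V=0.0000 continue | (k=3,j=3): S=110.5250, K−S=0.0000, hold=0.0000 ⇒ V=0.0000 continue  boundary S*=-
step 2: (k=2,j=0): S=67.6945, K−S=0.0000, hold=3.3198 ⇒ V=3.3198 continue | (k=2,j=1): S=82.3600, K−S=0.0000, hold=0.4636 ⇒ V=0.4636 continue | (k=2,j=2): S=100.2026, K−S=0.0000, hold=0.0000 ⇒ V=0.0000 continue  boundary S*=-
step 1: (k=1,j=0): S=74.6681, K−S=0.0000, hold=1.6997 ⇒ V=1.6997 continue | (k=1,j=1): S=90.8443, K−S=0.0000, hold=0.2018 ⇒ V=0.2018 continue  boundary S*=-
step 0: (k=0,j=0): S=82.3600, K−S=0.0000, hold=0.8507 ⇒ V=0.8507 continue  boundary S*=-

price = 0.8507
boundary = - - - - 55.6405
tree:
0.8507
1.6997 0.2018
3.3198 0.4636 0.0000
6.2833 1.0648 0.0000 0.0000
11.3495 2.4457 0.0000 0.0000 0.0000
16.5460 5.6177 0.0000 0.0000 0.0000 0.0000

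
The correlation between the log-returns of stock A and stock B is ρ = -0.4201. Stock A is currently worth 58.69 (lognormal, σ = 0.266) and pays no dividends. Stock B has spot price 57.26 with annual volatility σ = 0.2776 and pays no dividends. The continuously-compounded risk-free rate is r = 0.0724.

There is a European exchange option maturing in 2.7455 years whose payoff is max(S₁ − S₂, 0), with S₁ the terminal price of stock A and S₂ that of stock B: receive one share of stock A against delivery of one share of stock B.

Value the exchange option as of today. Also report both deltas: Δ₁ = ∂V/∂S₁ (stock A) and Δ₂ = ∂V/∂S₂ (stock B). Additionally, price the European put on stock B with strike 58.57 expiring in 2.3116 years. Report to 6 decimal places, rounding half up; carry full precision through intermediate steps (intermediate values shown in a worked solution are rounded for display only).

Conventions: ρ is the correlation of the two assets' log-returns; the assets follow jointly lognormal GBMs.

σ_eff = √(σ₁² + σ₂² − 2ρσ₁σ₂) = √(0.266² + 0.2776² − 2·-0.4201·0.266·0.2776) = 0.458104
d₁ = (ln(S₁/S₂) + (q₂ − q₁ + σ_eff²/2)T) / (σ_eff√T) = (ln(58.69/57.26) + (0.0 − 0.0 + 0.104930)·2.7455) / 0.759058 = 0.412026
d₂ = d₁ − σ_eff√T = 0.412026 − 0.759058 = -0.347032
N(d₁) = 0.659840,  N(d₂) = 0.364284
V = S₁·e^{−q₁T}·N(d₁) − S₂·e^{−q₂T}·N(d₂) = 38.725998 − 20.858879 = 17.867120
Δ₁ = e^{−q₁T}·N(d₁) = 0.659840;  Δ₂ = −e^{−q₂T}·N(d₂) = -0.364284
[vanilla: stock B put K=58.57]
σ√T = 0.2776·√2.3116 = 0.422062
d₁ = (ln(S/K) + (r+σ²/2)T) / (σ√T) = (ln(57.26/58.57) + (0.0724+0.2776²/2)·2.3116) / 0.422062 = (-0.022620 + 0.256428) / 0.422062 = 0.553965
d₂ = d₁ − σ√T = 0.553965 − 0.422062 = 0.131904
e^{−rT} = 0.845895
N(−d₁) = 0.289801,  N(−d₂) = 0.447530
price = K·e^{−rT}·N(−d₂) − S·N(−d₁) = 22.172471 − 16.594020 = 5.578451

exchange price = 17.867120
Δ1 = 0.659840
Δ2 = -0.364284
price(stock B put K=58.57) = 5.578451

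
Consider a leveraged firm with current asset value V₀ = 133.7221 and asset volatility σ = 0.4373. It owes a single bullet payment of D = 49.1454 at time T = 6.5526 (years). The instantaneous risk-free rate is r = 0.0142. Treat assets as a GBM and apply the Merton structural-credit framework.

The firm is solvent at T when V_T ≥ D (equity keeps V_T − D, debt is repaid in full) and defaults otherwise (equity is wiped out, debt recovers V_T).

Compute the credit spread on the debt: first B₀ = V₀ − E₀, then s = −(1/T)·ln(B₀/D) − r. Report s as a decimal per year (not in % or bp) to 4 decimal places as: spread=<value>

Work the structural quantities from V₀ = 133.7221 against face 49.1454:
d₁ = [ln(V₀/D) + (r + σ²/2)T] / (σ√T)
   = [ln(133.7221/49.1454) + (0.0142 + 0.5·0.4373²)·6.5526] / (0.4373·√6.5526)
   = [1.000981 + 0.719578] / 1.119403 = 1.537033
d₂ = d₁ − σ√T = 1.537033 − 1.119403 = 0.417630
N(d₁) = 0.937857,  N(d₂) = 0.661891,  e^(−rT) = 0.911151
E₀ = V₀·N(d₁) − D·e^(−rT)·N(d₂)
   = 133.7221·0.937857 − 49.1454·0.911151·0.661891 = 95.773515
B₀ = V₀ − E₀ = 133.7221 − 95.773515 = 37.948585
spread = −(1/T)·ln(B₀/D) − r = −(1/6.5526)·ln(37.948585/49.1454) − 0.0142 = 0.02525778

spread=0.0253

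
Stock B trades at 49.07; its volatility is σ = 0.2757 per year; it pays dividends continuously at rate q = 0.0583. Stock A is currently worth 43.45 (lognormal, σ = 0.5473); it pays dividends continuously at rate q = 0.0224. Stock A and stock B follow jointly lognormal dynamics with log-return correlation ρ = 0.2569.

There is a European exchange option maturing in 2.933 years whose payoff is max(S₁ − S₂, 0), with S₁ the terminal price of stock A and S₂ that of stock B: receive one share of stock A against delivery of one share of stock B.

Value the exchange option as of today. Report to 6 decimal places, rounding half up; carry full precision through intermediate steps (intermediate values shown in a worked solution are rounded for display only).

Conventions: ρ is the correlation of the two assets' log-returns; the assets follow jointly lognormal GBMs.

σ_eff = √(σ₁² + σ₂² − 2ρσ₁σ₂) = √(0.5473² + 0.2757² − 2·0.2569·0.5473·0.2757) = 0.545912
d₁ = (ln(S₁/S₂) + (q₂ − q₁ + σ_eff²/2)T) / (σ_eff√T) = (ln(43.45/49.07) + (0.0583 − 0.0224 + 0.149010)·2.933) / 0.934930 = 0.449985
d₂ = d₁ − σ_eff√T = 0.449985 − 0.934930 = -0.484944
N(d₁) = 0.673639,  N(d₂) = 0.313858
V = S₁·e^{−q₁T}·N(d₁) − S₂·e^{−q₂T}·N(d₂) = 27.408449 − 12.980379 = 14.428070
Key observation: pricing in stock B-units makes this a unit-strike call on the ratio S₁/S₂ — the risk-free rate cancels and cannot affect the value.

exchange price = 14.428070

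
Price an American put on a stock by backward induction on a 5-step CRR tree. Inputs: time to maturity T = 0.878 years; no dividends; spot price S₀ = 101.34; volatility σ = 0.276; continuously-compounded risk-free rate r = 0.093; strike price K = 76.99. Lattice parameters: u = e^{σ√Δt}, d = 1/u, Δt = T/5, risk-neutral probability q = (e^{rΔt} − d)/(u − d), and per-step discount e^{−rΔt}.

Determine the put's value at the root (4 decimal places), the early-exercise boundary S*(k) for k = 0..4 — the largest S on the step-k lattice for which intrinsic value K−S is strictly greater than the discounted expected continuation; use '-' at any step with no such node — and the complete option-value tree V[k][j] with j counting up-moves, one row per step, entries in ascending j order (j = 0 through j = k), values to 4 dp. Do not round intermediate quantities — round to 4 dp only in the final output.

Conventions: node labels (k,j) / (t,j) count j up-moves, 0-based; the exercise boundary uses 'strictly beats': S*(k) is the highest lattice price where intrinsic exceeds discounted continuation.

price = 1.0135
boundary = - - - - 63.8064
tree:
1.0135
1.9888 0.2207
3.8351 0.4899 0.0000
7.2263 1.0876 0.0000 0.0000
13.1836 2.4145 0.0000 0.0000 0.0000
20.1525 5.3602 0.0000 0.0000 0.0000 0.0000

Δt=0.17560  u=1.12261  d=0.89078  q=0.54214  discount=0.98380
step 5 (expiry): payoffs max(K−S,0) = 20.1525 5.3602 0.0000 0.0000 0.0000 0.0000
step 4: (k=4,j=0): S=63.8064, K−S=13.1836, hold=11.9365 ⇒ V=13.1836 exercise | (k=4,j=1): S=80.4123, K−S=0.0000, hold=2.4145 ⇒ V=2.4145 continue | (k=4,j=2): S=101.3400, K−S=0.0000, hold=0.0000 ⇒ V=0.0000 continue | (k=4,j=3): S=127.7142, K−S=0.0000, hold=0.0000 ⇒ V=0.0000 continue | (k=4,j=4): S=160.9524, K−S=0.0000, hold=0.0000 ⇒ V=0.0000 continue  boundary S*=63.8064
step 3: (k=3,j=0): S=71.6298, K−S=5.3602, hold=7.2263 ⇒ V=7.2263 continue | (k=3,j=1): S=90.2717, K−S=0.0000, hold=1.0876 ⇒ V=1.0876 continue | (k=3,j=2): S=113.7654, K−S=0.0000, hold=0.0000 ⇒ V=0.0000 continue | (k=3,j=3): S=143.3733, K−S=0.0000, hold=0.0000 ⇒ V=0.0000 continue  boundary S*=-
step 2: (k=2,j=0): S=80.4123, K−S=0.0000, hold=3.8351 ⇒ V=3.8351 continue | (k=2,j=1): S=101.3400, K−S=0.0000, hold=0.4899 ⇒ V=0.4899 continue | (k=2,j=2): S=127.7142, K−S=0.0000, hold=0.0000 ⇒ V=0.0000 continue  boundary S*=-
step 1: (k=1,j=0): S=90.2717, K−S=0.0000, hold=1.9888 ⇒ V=1.9888 continue | (k=1,j=1): S=113.7654, K−S=0.0000, hold=0.2207 ⇒ V=0.2207 continue  boundary S*=-
step 0: (k=0,j=0): S=101.3400, K−S=0.0000, hold=1.0135 ⇒ V=1.0135 continue  boundary S*=-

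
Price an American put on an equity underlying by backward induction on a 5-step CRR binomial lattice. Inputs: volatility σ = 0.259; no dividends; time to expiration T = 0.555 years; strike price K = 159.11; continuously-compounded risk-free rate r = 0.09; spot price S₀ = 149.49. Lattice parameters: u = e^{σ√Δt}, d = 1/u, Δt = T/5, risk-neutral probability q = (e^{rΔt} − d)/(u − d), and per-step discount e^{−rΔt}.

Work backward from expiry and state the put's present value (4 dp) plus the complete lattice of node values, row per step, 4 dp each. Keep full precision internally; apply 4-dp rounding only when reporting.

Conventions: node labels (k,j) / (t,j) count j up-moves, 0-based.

Δt=0.11100, u=1.09012, d=0.91733, q=0.53654, disc=e^(-rΔt)=0.99006
k=5 terminal: V=max(K-S,0) → 62.0064 43.7152 21.9786 0.0000 0.0000 0.0000
k=4: j=0 S=105.8549 intr=53.2551 cont=51.6735 V=53.2551[EX]; j=1 S=125.7944 intr=33.3156 cont=31.7340 V=33.3156[EX]; j=2 S=149.4900 intr=9.6200 cont=10.0849 V=10.0849[hold]; j=3 S=177.6490 intr=0.0000 cont=0.0000 V=0.0000[hold]; j=4 S=211.1123 intr=0.0000 cont=0.0000 V=0.0000[hold]
k=3: j=0 S=115.3948 intr=43.7152 cont=42.1336 V=43.7152[EX]; j=1 S=137.1314 intr=21.9786 cont=20.6440 V=21.9786[EX]; j=2 S=162.9624 intr=0.0000 cont=4.6274 V=4.6274[hold]; j=3 S=193.6592 intr=0.0000 cont=0.0000 V=0.0000[hold]
k=2: j=0 S=125.7944 intr=33.3156 cont=31.7340 V=33.3156[EX]; j=1 S=149.4900 intr=9.6200 cont=12.5430 V=12.5430[hold]; j=2 S=177.6490 intr=0.0000 cont=2.1233 V=2.1233[hold]
k=1: j=0 S=137.1314 intr=21.9786 cont=21.9498 V=21.9786[EX]; j=1 S=162.9624 intr=0.0000 cont=6.8832 V=6.8832[hold]
k=0: j=0 S=149.4900 intr=9.6200 cont=13.7413 V=13.7413[hold]

price = 13.7413
tree:
13.7413
21.9786 6.8832
33.3156 12.5430 2.1233
43.7152 21.9786 4.6274 0.0000
53.2551 33.3156 10.0849 0.0000 0.0000
62.0064 43.7152 21.9786 0.0000 0.0000 0.0000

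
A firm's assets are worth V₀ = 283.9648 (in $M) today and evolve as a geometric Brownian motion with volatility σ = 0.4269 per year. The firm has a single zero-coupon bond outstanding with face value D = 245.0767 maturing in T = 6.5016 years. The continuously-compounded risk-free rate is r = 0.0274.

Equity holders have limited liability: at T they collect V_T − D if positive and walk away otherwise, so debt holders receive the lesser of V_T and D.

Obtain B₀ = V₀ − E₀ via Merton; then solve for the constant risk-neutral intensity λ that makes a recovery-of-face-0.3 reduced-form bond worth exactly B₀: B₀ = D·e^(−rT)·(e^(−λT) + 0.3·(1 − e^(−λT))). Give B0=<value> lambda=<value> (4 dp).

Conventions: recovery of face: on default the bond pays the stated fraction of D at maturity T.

Apply the equity-as-call identities (strike 245.0767, horizon 6.5016 years):
d₁ = [ln(V₀/D) + (r + σ²/2)T] / (σ√T)
   = [ln(283.9648/245.0767) + (0.0274 + 0.5·0.4269²)·6.5016] / (0.4269·√6.5016)
   = [0.147279 + 0.770581] / 1.088520 = 0.843219
d₂ = d₁ − σ√T = 0.843219 − 1.088520 = -0.245301
N(d₁) = 0.800447,  N(d₂) = 0.403112,  e^(−rT) = 0.836822
E₀ = V₀·N(d₁) − D·e^(−rT)·N(d₂)
   = 283.9648·0.800447 − 245.0767·0.836822·0.403112 = 144.626352
B₀ = V₀ − E₀ = 283.9648 − 144.626352 = 139.338448
e^(−λT) = (B₀·e^(rT)/D − 0.3)/(1 − 0.3) = (139.3384·1.194997/245.0767 − 0.3)/0.7 = 0.54202266
λ = −ln(0.54202266)/6.5016 = 0.094200

B0=139.3384 lambda=0.0942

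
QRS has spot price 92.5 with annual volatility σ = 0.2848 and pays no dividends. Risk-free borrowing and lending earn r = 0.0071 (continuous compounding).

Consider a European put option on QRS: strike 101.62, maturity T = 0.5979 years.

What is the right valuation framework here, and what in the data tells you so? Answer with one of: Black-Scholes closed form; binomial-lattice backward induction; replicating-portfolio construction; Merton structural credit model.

framework: Black-Scholes closed form

Key observation: the strike-101.62 put on QRS is European-exercise on a continuously-modelled lognormal underlying, so its value is a single closed-form evaluation.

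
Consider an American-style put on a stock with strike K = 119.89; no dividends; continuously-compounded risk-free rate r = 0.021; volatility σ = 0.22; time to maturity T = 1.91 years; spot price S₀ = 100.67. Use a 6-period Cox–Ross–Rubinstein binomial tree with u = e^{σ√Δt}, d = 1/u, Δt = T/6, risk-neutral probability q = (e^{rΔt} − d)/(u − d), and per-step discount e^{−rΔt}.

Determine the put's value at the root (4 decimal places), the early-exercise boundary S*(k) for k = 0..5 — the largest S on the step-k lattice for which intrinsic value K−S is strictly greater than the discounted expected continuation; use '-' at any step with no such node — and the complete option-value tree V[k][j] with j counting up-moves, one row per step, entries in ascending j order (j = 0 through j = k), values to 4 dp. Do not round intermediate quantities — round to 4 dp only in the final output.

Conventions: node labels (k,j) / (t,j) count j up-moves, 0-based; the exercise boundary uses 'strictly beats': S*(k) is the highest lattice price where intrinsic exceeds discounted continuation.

Δt=0.31833  u=1.13216  d=0.88327  q=0.49596  discount=0.99334
step 6 (expiry): payoffs max(K−S,0) = 72.0869 58.6168 41.3510 19.2200 0.0000 0.0000 0.0000
step 5: (k=5,j=0): S=54.1207, K−S=65.7693, hold=64.9705 ⇒ V=65.7693 exercise | (k=5,j=1): S=69.3710, K−S=50.5190, hold=49.7202 ⇒ V=50.5190 exercise | (k=5,j=2): S=88.9186, K−S=30.9714, hold=30.1726 ⇒ V=30.9714 exercise | (k=5,j=3): S=113.9744, K−S=5.9156, hold=9.6232 ⇒ V=9.6232 continue | (k=5,j=4): S=146.0906, K−S=0.0000, hold=0.0000 ⇒ V=0.0000 continue | (k=5,j=5): S=187.2565, K−S=0.0000, hold=0.0000 ⇒ V=0.0000 continue  boundary S*=88.9186
step 4: (k=4,j=0): S=61.2732, K−S=58.6168, hold=57.8180 ⇒ V=58.6168 exercise | (k=4,j=1): S=78.5390, K−S=41.3510, hold=40.5522 ⇒ V=41.3510 exercise | (k=4,j=2): S=100.6700, K−S=19.2200, hold=20.2478 ⇒ V=20.2478 continue | (k=4,j=3): S=129.0372, K−S=0.0000, hold=4.8182 ⇒ V=4.8182 continue | (k=4,j=4): S=165.3977, K−S=0.0000, hold=0.0000 ⇒ V=0.0000 continue  boundary S*=78.5390
step 3: (k=3,j=0): S=69.3710, K−S=50.5190, hold=49.7202 ⇒ V=50.5190 exercise | (k=3,j=1): S=88.9186, K−S=30.9714, hold=30.6789 ⇒ V=30.9714 exercise | (k=3,j=2): S=113.9744, K−S=5.9156, hold=12.5114 ⇒ V=12.5114 continue | (k=3,j=3): S=146.0906, K−S=0.0000, hold=2.4124 ⇒ V=2.4124 continue  boundary S*=88.9186
step 2: (k=2,j=0): S=78.5390, K−S=41.3510, hold=40.5522 ⇒ V=41.3510 exercise | (k=2,j=1): S=100.6700, K−S=19.2200, hold=21.6707 ⇒ V=21.6707 continue | (k=2,j=2): S=129.0372, K−S=0.0000, hold=7.4527 ⇒ V=7.4527 continue  boundary S*=78.5390
step 1: (k=1,j=0): S=88.9186, K−S=30.9714, hold=31.3799 ⇒ V=31.3799 continue | (k=1,j=1): S=113.9744, K−S=5.9156, hold=14.5218 ⇒ V=14.5218 continue  boundary S*=-
step 0: (k=0,j=0): S=100.6700, K−S=19.2200, hold=22.8656 ⇒ V=22.8656 continue  boundary S*=-

price = 22.8656
boundary = - - 78.5390 88.9186 78.5390 88.9186
tree:
22.8656
31.3799 14.5218
41.3510 21.6707 7.4527
50.5190 30.9714 12.5114 2.4124
58.6168 41.3510 20.2478 4.8182 0.0000
65.7693 50.5190 30.9714 9.6232 0.0000 0.0000
72.0869 58.6168 41.3510 19.2200 0.0000 0.0000 0.0000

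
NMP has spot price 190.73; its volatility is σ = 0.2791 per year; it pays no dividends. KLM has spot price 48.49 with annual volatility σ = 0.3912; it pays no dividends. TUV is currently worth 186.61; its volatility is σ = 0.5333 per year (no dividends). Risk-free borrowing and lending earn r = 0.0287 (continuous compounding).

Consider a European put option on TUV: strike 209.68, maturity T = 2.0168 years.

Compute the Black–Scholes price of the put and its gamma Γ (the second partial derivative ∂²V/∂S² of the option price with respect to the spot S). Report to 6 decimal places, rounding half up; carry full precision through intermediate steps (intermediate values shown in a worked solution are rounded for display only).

price = 62.528896
Γ = 0.002698

σ√T = 0.5333·√2.0168 = 0.757361
d₁ = (ln(S/K) + (r+σ²/2)T) / (σ√T) = (ln(186.61/209.68) + (0.0287+0.5333²/2)·2.0168) / 0.757361 = (-0.116562 + 0.344680) / 0.757361 = 0.301202
d₂ = d₁ − σ√T = 0.301202 − 0.757361 = -0.456159
e^{−rT} = 0.943761
N(−d₁) = 0.381630,  N(−d₂) = 0.675862
Put price V = K·e^{−rT}·N(−d₂) − S·N(−d₁) = 133.744939 − 71.216044 = 62.528896
φ(d₁) = (1/√(2π))·e^{−d₁²/2} = 0.381250
Γ = φ(d₁) / (S·σ·√T) = 0.002698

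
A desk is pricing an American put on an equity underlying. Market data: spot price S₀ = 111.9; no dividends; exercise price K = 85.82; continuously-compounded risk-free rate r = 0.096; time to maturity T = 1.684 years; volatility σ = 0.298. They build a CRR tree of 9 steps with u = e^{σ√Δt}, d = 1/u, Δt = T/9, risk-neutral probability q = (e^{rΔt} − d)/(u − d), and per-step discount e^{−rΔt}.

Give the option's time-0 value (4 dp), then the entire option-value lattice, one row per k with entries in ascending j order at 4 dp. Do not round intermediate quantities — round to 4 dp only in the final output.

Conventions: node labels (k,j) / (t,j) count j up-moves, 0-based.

Δt=0.18711  u=1.13758  d=0.87906  q=0.53793  discount=0.98220
step 9 (expiry): payoffs max(K−S,0) = 50.7456 40.4306 27.0820 9.8078 0.0000 0.0000 0.0000 0.0000 0.0000 0.0000
k=8: (k=8,j=0): S=39.8999, K−S=45.9201, hold=44.3923 ⇒ V=45.9201 exercise | (k=8,j=1): S=51.6341, K−S=34.1859, hold=32.6581 ⇒ V=34.1859 exercise | (k=8,j=2): S=66.8192, K−S=19.0008, hold=17.4730 ⇒ V=19.0008 exercise | (k=8,j=3): S=86.4700, K−S=0.0000, hold=4.4512 ⇒ V=4.4512 continue | (k=8,j=4): S=111.9000, K−S=0.0000, hold=0.0000 ⇒ V=0.0000 continue | (k=8,j=5): S=144.8087, K−S=0.0000, hold=0.0000 ⇒ V=0.0000 continue | (k=8,j=6): S=187.3955, K−S=0.0000, hold=0.0000 ⇒ V=0.0000 continue | (k=8,j=7): S=242.5066, K−S=0.0000, hold=0.0000 ⇒ V=0.0000 continue | (k=8,j=8): S=313.8254, K−S=0.0000, hold=0.0000 ⇒ V=0.0000 continue
k=7: (k=7,j=0): S=45.3894, K−S=40.4306, hold=38.9028 ⇒ V=40.4306 exercise | (k=7,j=1): S=58.7380, K−S=27.0820, hold=25.5543 ⇒ V=27.0820 exercise | (k=7,j=2): S=76.0122, K−S=9.8078, hold=10.9753 ⇒ V=10.9753 continue | (k=7,j=3): S=98.3666, K−S=0.0000, hold=2.0202 ⇒ V=2.0202 continue | (k=7,j=4): S=127.2953, K−S=0.0000, hold=0.0000 ⇒ V=0.0000 continue | (k=7,j=5): S=164.7316, K−S=0.0000, hold=0.0000 ⇒ V=0.0000 continue | (k=7,j=6): S=213.1775, K−S=0.0000, hold=0.0000 ⇒ V=0.0000 continue | (k=7,j=7): S=275.8709, K−S=0.0000, hold=0.0000 ⇒ V=0.0000 continue
k=6: (k=6,j=0): S=51.6341, K−S=34.1859, hold=32.6581 ⇒ V=34.1859 exercise | (k=6,j=1): S=66.8192, K−S=19.0008, hold=18.0899 ⇒ V=19.0008 exercise | (k=6,j=2): S=86.4700, K−S=0.0000, hold=6.0484 ⇒ V=6.0484 continue | (k=6,j=3): S=111.9000, K−S=0.0000, hold=0.9168 ⇒ V=0.9168 continue | (k=6,j=4): S=144.8087, K−S=0.0000, hold=0.0000 ⇒ V=0.0000 continue | (k=6,j=5): S=187.3955, K−S=0.0000, hold=0.0000 ⇒ V=0.0000 continue | (k=6,j=6): S=242.5066, K−S=0.0000, hold=0.0000 ⇒ V=0.0000 continue
k=5: (k=5,j=0): S=58.7380, K−S=27.0820, hold=25.5543 ⇒ V=27.0820 exercise | (k=5,j=1): S=76.0122, K−S=9.8078, hold=11.8191 ⇒ V=11.8191 continue | (k=5,j=2): S=98.3666, K−S=0.0000, hold=3.2295 ⇒ V=3.2295 continue | (k=5,j=3): S=127.2953, K−S=0.0000, hold=0.4161 ⇒ V=0.4161 continue | (k=5,j=4): S=164.7316, K−S=0.0000, hold=0.0000 ⇒ V=0.0000 continue | (k=5,j=5): S=213.1775, K−S=0.0000, hold=0.0000 ⇒ V=0.0000 continue
k=4: (k=4,j=0): S=66.8192, K−S=19.0008, hold=18.5357 ⇒ V=19.0008 exercise | (k=4,j=1): S=86.4700, K−S=0.0000, hold=7.0704 ⇒ V=7.0704 continue | (k=4,j=2): S=111.9000, K−S=0.0000, hold=1.6855 ⇒ V=1.6855 continue | (k=4,j=3): S=144.8087, K−S=0.0000, hold=0.1888 ⇒ V=0.1888 continue | (k=4,j=4): S=187.3955, K−S=0.0000, hold=0.0000 ⇒ V=0.0000 continue
k=3: (k=3,j=0): S=76.0122, K−S=9.8078, hold=12.3591 ⇒ V=12.3591 continue | (k=3,j=1): S=98.3666, K−S=0.0000, hold=4.0994 ⇒ V=4.0994 continue | (k=3,j=2): S=127.2953, K−S=0.0000, hold=0.8647 ⇒ V=0.8647 continue | (k=3,j=3): S=164.7316, K−S=0.0000, hold=0.0857 ⇒ V=0.0857 continue
k=2: (k=2,j=0): S=86.4700, K−S=0.0000, hold=7.7750 ⇒ V=7.7750 continue | (k=2,j=1): S=111.9000, K−S=0.0000, hold=2.3174 ⇒ V=2.3174 continue | (k=2,j=2): S=144.8087, K−S=0.0000, hold=0.4377 ⇒ V=0.4377 continue
k=1: (k=1,j=0): S=98.3666, K−S=0.0000, hold=4.7531 ⇒ V=4.7531 continue | (k=1,j=1): S=127.2953, K−S=0.0000, hold=1.2830 ⇒ V=1.2830 continue
k=0: (k=0,j=0): S=111.9000, K−S=0.0000, hold=2.8350 ⇒ V=2.8350 continue

price = 2.8350
tree:
2.8350
4.7531 1.2830
7.7750 2.3174 0.4377
12.3591 4.0994 0.8647 0.0857
19.0008 7.0704 1.6855 0.1888 0.0000
27.0820 11.8191 3.2295 0.4161 0.0000 0.0000
34.1859 19.0008 6.0484 0.9168 0.0000 0.0000 0.0000
40.4306 27.0820 10.9753 2.0202 0.0000 0.0000 0.0000 0.0000
45.9201 34.1859 19.0008 4.4512 0.0000 0.0000 0.0000 0.0000 0.0000
50.7456 40.4306 27.0820 9.8078 0.0000 0.0000 0.0000 0.0000 0.0000 0.0000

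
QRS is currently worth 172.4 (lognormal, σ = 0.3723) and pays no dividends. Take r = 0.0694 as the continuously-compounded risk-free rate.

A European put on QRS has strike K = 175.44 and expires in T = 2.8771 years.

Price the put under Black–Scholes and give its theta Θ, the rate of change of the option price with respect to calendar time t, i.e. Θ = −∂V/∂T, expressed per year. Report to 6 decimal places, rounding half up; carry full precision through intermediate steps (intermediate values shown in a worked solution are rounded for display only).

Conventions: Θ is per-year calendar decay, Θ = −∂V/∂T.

price = 26.366917
Θ = -1.194263

σ√T = 0.3723·√2.8771 = 0.631496
d₁ = (ln(S/K) + (r+σ²/2)T) / (σ√T) = (ln(172.4/175.44) + (0.0694+0.3723²/2)·2.8771) / 0.631496 = (-0.017480 + 0.399064) / 0.631496 = 0.604255
d₂ = d₁ − σ√T = 0.604255 − 0.631496 = -0.027241
e^{−rT} = 0.819000
N(−d₁) = 0.272837,  N(−d₂) = 0.510866
Put price V = K·e^{−rT}·N(−d₂) − S·N(−d₁) = 73.404028 − 47.037111 = 26.366917
φ(d₁) = (1/√(2π))·e^{−d₁²/2} = 0.332372
Θ = −S·φ(d₁)·σ/(2√T) + r·K·e^{−rT}·N(−d₂) = −6.288502 + 5.094240 = -1.194263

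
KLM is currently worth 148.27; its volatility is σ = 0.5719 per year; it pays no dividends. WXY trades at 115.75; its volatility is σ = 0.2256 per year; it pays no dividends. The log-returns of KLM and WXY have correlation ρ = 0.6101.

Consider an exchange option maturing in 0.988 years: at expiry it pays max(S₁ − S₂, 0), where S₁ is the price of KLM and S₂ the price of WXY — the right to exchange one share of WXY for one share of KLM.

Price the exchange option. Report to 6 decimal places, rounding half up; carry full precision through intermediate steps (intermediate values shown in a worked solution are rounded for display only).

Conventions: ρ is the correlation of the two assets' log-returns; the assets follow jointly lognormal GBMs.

σ_eff = √(σ₁² + σ₂² − 2ρσ₁σ₂) = √(0.5719² + 0.2256² − 2·0.6101·0.5719·0.2256) = 0.469610
d₁ = (ln(S₁/S₂) + (q₂ − q₁ + σ_eff²/2)T) / (σ_eff√T) = (ln(148.27/115.75) + (0.0 − 0.0 + 0.110267)·0.988) / 0.466784 = 0.763835
d₂ = d₁ − σ_eff√T = 0.763835 − 0.466784 = 0.297050
N(d₁) = 0.777517,  N(d₂) = 0.616786
V = S₁·e^{−q₁T}·N(d₁) − S₂·e^{−q₂T}·N(d₂) = 115.282463 − 71.392977 = 43.889486
Key observation: no risk-free rate is needed — with the second asset as numeraire the exchange option is a call on the ratio S₁/S₂, and r cancels out of the value.

exchange price = 43.889486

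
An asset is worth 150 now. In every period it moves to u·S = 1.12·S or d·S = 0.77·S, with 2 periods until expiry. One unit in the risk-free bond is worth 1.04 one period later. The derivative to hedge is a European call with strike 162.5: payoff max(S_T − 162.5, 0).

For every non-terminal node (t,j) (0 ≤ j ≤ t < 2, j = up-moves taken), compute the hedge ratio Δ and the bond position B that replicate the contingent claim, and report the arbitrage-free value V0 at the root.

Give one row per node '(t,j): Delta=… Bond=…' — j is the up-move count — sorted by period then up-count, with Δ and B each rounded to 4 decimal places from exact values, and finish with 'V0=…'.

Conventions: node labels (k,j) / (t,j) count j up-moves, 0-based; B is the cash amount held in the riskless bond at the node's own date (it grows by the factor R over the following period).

Under the risk-neutral measure, an up-move has probability p* = (R−d)/(u−d) = 0.7714 and values discount at R = 1.04.
Expiry values: V(2,0)=0.0000, V(2,1)=0.0000, V(2,2)=25.6600
  t=1,j=0: stock 115.5000 → up 129.3600 (V=0.0000), down 88.9350 (V=0.0000). Price 0.0000; hedge Δ=0.0000, bond B=0.0000.
  t=1,j=1: stock 168.0000 → up 188.1600 (V=25.6600), down 129.3600 (V=0.0000). Price 19.0335; hedge Δ=0.4364, bond B=-54.2808.
  t=0,j=0: stock 150.0000 → up 168.0000 (V=19.0335), down 115.5000 (V=0.0000). Price 14.1183; hedge Δ=0.3625, bond B=-40.2632.
As a check, the time-0 holding Δ(0,0)·S0 + B(0,0) comes to 14.1183 — exactly V0.

(0,0): Delta=0.3625 Bond=-40.2632
(1,0): Delta=0.0000 Bond=0.0000
(1,1): Delta=0.4364 Bond=-54.2808
V0=14.1183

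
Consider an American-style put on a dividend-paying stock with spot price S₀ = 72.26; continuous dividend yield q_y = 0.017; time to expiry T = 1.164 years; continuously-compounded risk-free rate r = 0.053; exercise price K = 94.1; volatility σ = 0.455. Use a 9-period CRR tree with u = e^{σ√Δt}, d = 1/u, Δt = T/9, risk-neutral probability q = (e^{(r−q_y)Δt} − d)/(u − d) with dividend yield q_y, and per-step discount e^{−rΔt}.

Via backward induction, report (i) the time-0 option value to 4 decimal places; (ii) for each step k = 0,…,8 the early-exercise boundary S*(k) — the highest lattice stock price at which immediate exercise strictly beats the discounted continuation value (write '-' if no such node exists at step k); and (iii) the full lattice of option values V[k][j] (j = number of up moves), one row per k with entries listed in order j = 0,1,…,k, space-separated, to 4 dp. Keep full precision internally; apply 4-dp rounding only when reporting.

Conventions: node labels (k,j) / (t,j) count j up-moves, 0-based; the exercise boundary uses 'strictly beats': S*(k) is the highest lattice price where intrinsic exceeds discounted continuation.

Δt=0.12933, u=1.17778, d=0.84905, q=0.47338, disc=e^(-rΔt)=0.99317
k=9 terminal: V=max(K-S,0) → 77.5301 71.1148 62.2157 49.8712 32.7473 8.9936 0.0000 0.0000 0.0000 0.0000
k=8: j=0 S=19.5157 intr=74.5843 cont=73.9843 V=74.5843[EX]; j=1 S=27.0715 intr=67.0285 cont=66.4451 V=67.0285[EX]; j=2 S=37.5527 intr=56.5473 cont=55.9870 V=56.5473[EX]; j=3 S=52.0918 intr=42.0082 cont=41.4798 V=42.0082[EX]; j=4 S=72.2600 intr=21.8400 cont=21.3559 V=21.8400[EX]; j=5 S=100.2366 intr=0.0000 cont=4.7039 V=4.7039[hold]; j=6 S=139.0448 intr=0.0000 cont=0.0000 V=0.0000[hold]; j=7 S=192.8782 intr=0.0000 cont=0.0000 V=0.0000[hold]; j=8 S=267.5541 intr=0.0000 cont=0.0000 V=0.0000[hold]  S*(8)=72.2600
k=7: j=0 S=22.9852 intr=71.1148 cont=70.5225 V=71.1148[EX]; j=1 S=31.8843 intr=62.2157 cont=61.6429 V=62.2157[EX]; j=2 S=44.2288 intr=49.8712 cont=49.3255 V=49.8712[EX]; j=3 S=61.3527 intr=32.7473 cont=32.2392 V=32.7473[EX]; j=4 S=85.1064 intr=8.9936 cont=13.6343 V=13.6343[hold]; j=5 S=118.0567 intr=0.0000 cont=2.4602 V=2.4602[hold]; j=6 S=163.7642 intr=0.0000 cont=0.0000 V=0.0000[hold]; j=7 S=227.1681 intr=0.0000 cont=0.0000 V=0.0000[hold]  S*(7)=61.3527
k=6: j=0 S=27.0715 intr=67.0285 cont=66.4451 V=67.0285[EX]; j=1 S=37.5527 intr=56.5473 cont=55.9870 V=56.5473[EX]; j=2 S=52.0918 intr=42.0082 cont=41.4798 V=42.0082[EX]; j=3 S=72.2600 intr=21.8400 cont=23.5377 V=23.5377[hold]; j=4 S=100.2366 intr=0.0000 cont=8.2877 V=8.2877[hold]; j=5 S=139.0448 intr=0.0000 cont=1.2868 V=1.2868[hold]; j=6 S=192.8782 intr=0.0000 cont=0.0000 V=0.0000[hold]  S*(6)=52.0918
k=5: j=0 S=31.8843 intr=62.2157 cont=61.6429 V=62.2157[EX]; j=1 S=44.2288 intr=49.8712 cont=49.3255 V=49.8712[EX]; j=2 S=61.3527 intr=32.7473 cont=33.0374 V=33.0374[hold]; j=3 S=85.1064 intr=8.9936 cont=16.2072 V=16.2072[hold]; j=4 S=118.0567 intr=0.0000 cont=4.9396 V=4.9396[hold]; j=5 S=163.7642 intr=0.0000 cont=0.6730 V=0.6730[hold]  S*(5)=44.2288
k=4: j=0 S=37.5527 intr=56.5473 cont=55.9870 V=56.5473[EX]; j=1 S=52.0918 intr=42.0082 cont=41.6162 V=42.0082[EX]; j=2 S=72.2600 intr=21.8400 cont=24.8990 V=24.8990[hold]; j=3 S=100.2366 intr=0.0000 cont=10.7991 V=10.7991[hold]; j=4 S=139.0448 intr=0.0000 cont=2.8999 V=2.8999[hold]  S*(4)=52.0918
k=3: j=0 S=44.2288 intr=49.8712 cont=49.3255 V=49.8712[EX]; j=1 S=61.3527 intr=32.7473 cont=33.6774 V=33.6774[hold]; j=2 S=85.1064 intr=8.9936 cont=18.0999 V=18.0999[hold]; j=3 S=118.0567 intr=0.0000 cont=7.0116 V=7.0116[hold]  S*(3)=44.2288
k=2: j=0 S=52.0918 intr=42.0082 cont=41.9171 V=42.0082[EX]; j=1 S=72.2600 intr=21.8400 cont=26.1236 V=26.1236[hold]; j=2 S=100.2366 intr=0.0000 cont=12.7631 V=12.7631[hold]  S*(2)=52.0918
k=1: j=0 S=61.3527 intr=32.7473 cont=34.2532 V=34.2532[hold]; j=1 S=85.1064 intr=8.9936 cont=19.6638 V=19.6638[hold]  S*(1)=-
k=0: j=0 S=72.2600 intr=21.8400 cont=27.1600 V=27.1600[hold]  S*(0)=-

price = 27.1600
boundary = - - 52.0918 44.2288 52.0918 44.2288 52.0918 61.3527 72.2600
tree:
27.1600
34.2532 19.6638
42.0082 26.1236 12.7631
49.8712 33.6774 18.0999 7.0116
56.5473 42.0082 24.8990 10.7991 2.8999
62.2157 49.8712 33.0374 16.2072 4.9396 0.6730
67.0285 56.5473 42.0082 23.5377 8.2877 1.2868 0.0000
71.1148 62.2157 49.8712 32.7473 13.6343 2.4602 0.0000 0.0000
74.5843 67.0285 56.5473 42.0082 21.8400 4.7039 0.0000 0.0000 0.0000
77.5301 71.1148 62.2157 49.8712 32.7473 8.9936 0.0000 0.0000 0.0000 0.0000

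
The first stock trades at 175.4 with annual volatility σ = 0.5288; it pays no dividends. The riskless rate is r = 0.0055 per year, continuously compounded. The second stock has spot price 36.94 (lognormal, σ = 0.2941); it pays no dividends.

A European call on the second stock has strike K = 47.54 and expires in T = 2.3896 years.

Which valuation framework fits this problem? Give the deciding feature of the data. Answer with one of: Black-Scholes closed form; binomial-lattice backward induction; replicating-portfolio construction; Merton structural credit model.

framework: Black-Scholes closed form

Key observation: the instrument is a plain European call (strike 47.54) on a lognormal asset; the exact continuous-time formula applies directly.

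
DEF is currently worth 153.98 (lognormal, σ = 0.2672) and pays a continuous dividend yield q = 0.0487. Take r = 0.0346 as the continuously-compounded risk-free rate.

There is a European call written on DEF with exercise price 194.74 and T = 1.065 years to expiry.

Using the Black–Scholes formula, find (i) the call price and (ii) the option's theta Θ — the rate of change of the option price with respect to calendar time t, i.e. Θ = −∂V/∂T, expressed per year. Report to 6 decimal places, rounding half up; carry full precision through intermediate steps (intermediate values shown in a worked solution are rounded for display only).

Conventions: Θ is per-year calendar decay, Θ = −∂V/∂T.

σ√T = 0.2672·√1.065 = 0.275747
d₁ = (ln(S/K) + (r−q+σ²/2)T) / (σ√T) = (ln(153.98/194.74) + (0.0346−0.0487+0.2672²/2)·1.065) / 0.275747 = (-0.234843 + 0.023002) / 0.275747 = -0.768243
d₂ = d₁ − σ√T = -0.768243 − 0.275747 = -1.043990
e^{−rT} = 0.963822
e^{−qT} = 0.949457
N(d₁) = 0.221172,  N(d₂) = 0.148245
Call price V = S·e^{−qT}·N(d₁) − K·e^{−rT}·N(d₂) = 32.334684 − 27.824795 = 4.509889
φ(d₁) = (1/√(2π))·e^{−d₁²/2} = 0.296996
Θ = −S·e^{−qT}·φ(d₁)·σ/(2√T) + q·S·e^{−qT}·N(d₁) − r·K·e^{−rT}·N(d₂) = −5.621103 + 1.574699 − 0.962738 = -5.009142

price = 4.509889
Θ = -5.009142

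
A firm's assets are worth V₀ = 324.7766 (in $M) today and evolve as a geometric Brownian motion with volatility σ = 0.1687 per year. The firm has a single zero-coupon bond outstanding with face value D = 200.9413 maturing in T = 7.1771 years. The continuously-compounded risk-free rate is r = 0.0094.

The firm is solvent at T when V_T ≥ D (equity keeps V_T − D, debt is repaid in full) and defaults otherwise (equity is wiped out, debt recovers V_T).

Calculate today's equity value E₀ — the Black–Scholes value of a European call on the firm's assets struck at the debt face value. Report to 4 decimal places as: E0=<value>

E0=142.9548

With assets at 324.7766 and a single debt payment of 200.9413 at 7.1771 years:
d₁ = [ln(V₀/D) + (r + σ²/2)T] / (σ√T)
   = [ln(324.7766/200.9413) + (0.0094 + 0.5·0.1687²)·7.1771] / (0.1687·√7.1771)
   = [0.480125 + 0.169594] / 0.451949 = 1.437592
d₂ = d₁ − σ√T = 1.437592 − 0.451949 = 0.985643
N(d₁) = 0.924725,  N(d₂) = 0.837846,  e^(−rT) = 0.934761
E₀ = V₀·N(d₁) − D·e^(−rT)·N(d₂)
   = 324.7766·0.924725 − 200.9413·0.934761·0.837846 = 142.954792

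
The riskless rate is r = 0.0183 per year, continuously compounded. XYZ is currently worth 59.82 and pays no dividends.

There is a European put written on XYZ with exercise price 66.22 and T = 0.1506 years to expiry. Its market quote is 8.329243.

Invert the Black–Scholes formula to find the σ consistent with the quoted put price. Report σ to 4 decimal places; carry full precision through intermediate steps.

sigma = 0.4693

At σ = 0.4693 the Black–Scholes value reproduces the quote:
σ√T = 0.4693·√0.1506 = 0.182122
d₁ = (ln(S/K) + (r+σ²/2)T) / (σ√T) = (ln(59.82/66.22) + (0.0183+0.4693²/2)·0.1506) / 0.182122 = (-0.101642 + 0.019340) / 0.182122 = -0.451907
d₂ = d₁ − σ√T = -0.451907 − 0.182122 = -0.634029
e^{−rT} = 0.997248
N(−d₁) = 0.674332,  N(−d₂) = 0.736969
V = K·e^{−rT}·N(−d₂) − S·N(−d₁) = 48.667774 − 40.338531 = 8.329243 (the observed quote) — the price is monotone increasing in volatility, hence this σ is the only solution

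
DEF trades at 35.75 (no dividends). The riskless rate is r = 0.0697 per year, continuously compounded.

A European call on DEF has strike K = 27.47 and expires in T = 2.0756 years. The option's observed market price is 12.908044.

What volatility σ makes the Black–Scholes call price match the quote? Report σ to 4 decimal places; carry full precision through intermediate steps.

At σ = 0.2782 the Black–Scholes value reproduces the quote:
σ√T = 0.2782·√2.0756 = 0.400801
d₁ = (ln(S/K) + (r+σ²/2)T) / (σ√T) = (ln(35.75/27.47) + (0.0697+0.2782²/2)·2.0756) / 0.400801 = (0.263456 + 0.224990) / 0.400801 = 1.218674
d₂ = d₁ − σ√T = 1.218674 − 0.400801 = 0.817873
e^{−rT} = 0.865308
N(d₁) = 0.888516,  N(d₂) = 0.793285
V = S·N(d₁) − K·e^{−rT}·N(d₂) = 31.764447 − 18.856403 = 12.908044 (the quoted price), and the Black–Scholes price is strictly increasing in σ, so σ is unique

sigma = 0.2782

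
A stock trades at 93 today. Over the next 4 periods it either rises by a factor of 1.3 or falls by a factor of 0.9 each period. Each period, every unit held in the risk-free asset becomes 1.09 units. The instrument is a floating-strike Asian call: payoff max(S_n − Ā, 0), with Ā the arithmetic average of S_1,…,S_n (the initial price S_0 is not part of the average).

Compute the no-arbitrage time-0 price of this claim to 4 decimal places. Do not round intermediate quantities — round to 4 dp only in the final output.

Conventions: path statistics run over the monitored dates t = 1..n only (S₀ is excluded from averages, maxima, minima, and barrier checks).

Under the martingale measure an up-move has probability p* = 0.4750; value the claim as the probability-weighted average of per-path payoffs, discounted 4 periods at R = 1.09.
Enumerate all 2^4 = 16 price paths (U = up ×1.3, D = down ×0.9); each path with k up-moves has probability p*^k·(1−p*)^(4−k).
DDDD: Ā=71.9611, payoff=0.0000, prob=0.075969
UDDD: Ā=103.9438, payoff=0.0000, prob=0.068734
DUDD: Ā=94.6438, payoff=0.0000, prob=0.068734
UUDD: Ā=136.7077, payoff=0.0000, prob=0.062188
DDUD: Ā=86.2738, payoff=1.8623, prob=0.068734
UDUD: Ā=124.6177, payoff=2.6900, prob=0.062188
DUUD: Ā=115.3177, payoff=11.9900, prob=0.062188
UUUD: Ā=166.5700, payoff=17.3189, prob=0.056265
DDDU: Ā=78.7408, payoff=9.3953, prob=0.068734
UDDU: Ā=113.7367, payoff=13.5710, prob=0.062188
DUDU: Ā=104.4367, payoff=22.8710, prob=0.062188
UUDU: Ā=150.8530, payoff=33.0359, prob=0.056265
DDUU: Ā=96.0667, payoff=31.2410, prob=0.062188
UDUU: Ā=138.7630, payoff=45.1259, prob=0.056265
DUUU: Ā=129.4630, payoff=54.4259, prob=0.056265
UUUU: Ā=187.0021, payoff=78.6152, prob=0.050907
Price = Σ prob·payoff / R^4 = 18.332345 / 1.411582 = 12.9871

price = 12.9871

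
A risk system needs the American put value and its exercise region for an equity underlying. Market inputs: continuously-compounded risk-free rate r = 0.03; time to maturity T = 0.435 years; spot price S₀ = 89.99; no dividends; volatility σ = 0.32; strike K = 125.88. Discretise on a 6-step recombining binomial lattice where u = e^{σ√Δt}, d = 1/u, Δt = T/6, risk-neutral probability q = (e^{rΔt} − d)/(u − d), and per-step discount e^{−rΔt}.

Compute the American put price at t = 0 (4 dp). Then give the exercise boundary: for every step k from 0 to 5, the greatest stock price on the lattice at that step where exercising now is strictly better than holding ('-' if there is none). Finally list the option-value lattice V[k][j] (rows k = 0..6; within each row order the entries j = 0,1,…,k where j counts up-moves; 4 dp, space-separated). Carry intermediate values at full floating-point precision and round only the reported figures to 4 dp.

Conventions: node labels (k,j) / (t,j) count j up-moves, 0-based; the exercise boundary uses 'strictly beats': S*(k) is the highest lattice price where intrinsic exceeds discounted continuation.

Δt=0.07250  u=1.08998  d=0.91745  q=0.49109  discount=0.99783
step 6 (expiry): payoffs max(K−S,0) = 72.2171 62.1250 50.1349 35.8900 18.9661 0.0000 0.0000
step 5: (k=5,j=0): S=58.4917, K−S=67.3883, hold=67.1148 ⇒ V=67.3883 exercise | (k=5,j=1): S=69.4919, K−S=56.3881, hold=56.1146 ⇒ V=56.3881 exercise | (k=5,j=2): S=82.5609, K−S=43.3191, hold=43.0456 ⇒ V=43.3191 exercise | (k=5,j=3): S=98.0876, K−S=27.7924, hold=27.5189 ⇒ V=27.7924 exercise | (k=5,j=4): S=116.5344, K−S=9.3456, hold=9.6310 ⇒ V=9.6310 continue | (k=5,j=5): S=138.4503, K−S=0.0000, hold=0.0000 ⇒ V=0.0000 continue  boundary S*=98.0876
step 4: (k=4,j=0): S=63.7550, K−S=62.1250, hold=61.8515 ⇒ V=62.1250 exercise | (k=4,j=1): S=75.7451, K−S=50.1349, hold=49.8614 ⇒ V=50.1349 exercise | (k=4,j=2): S=89.9900, K−S=35.8900, hold=35.6165 ⇒ V=35.8900 exercise | (k=4,j=3): S=106.9139, K−S=18.9661, hold=18.8325 ⇒ V=18.9661 exercise | (k=4,j=4): S=127.0206, K−S=0.0000, hold=4.8907 ⇒ V=4.8907 continue  boundary S*=106.9139
step 3: (k=3,j=0): S=69.4919, K−S=56.3881, hold=56.1146 ⇒ V=56.3881 exercise | (k=3,j=1): S=82.5609, K−S=43.3191, hold=43.0456 ⇒ V=43.3191 exercise | (k=3,j=2): S=98.0876, K−S=27.7924, hold=27.5189 ⇒ V=27.7924 exercise | (k=3,j=3): S=116.5344, K−S=9.3456, hold=12.0276 ⇒ V=12.0276 continue  boundary S*=98.0876
step 2: (k=2,j=0): S=75.7451, K−S=50.1349, hold=49.8614 ⇒ V=50.1349 exercise | (k=2,j=1): S=89.9900, K−S=35.8900, hold=35.6165 ⇒ V=35.8900 exercise | (k=2,j=2): S=106.9139, K−S=18.9661, hold=20.0068 ⇒ V=20.0068 continue  boundary S*=89.9900
step 1: (k=1,j=0): S=82.5609, K−S=43.3191, hold=43.0456 ⇒ V=43.3191 exercise | (k=1,j=1): S=98.0876, K−S=27.7924, hold=28.0289 ⇒ V=28.0289 continue  boundary S*=82.5609
step 0: (k=0,j=0): S=89.9900, K−S=35.8900, hold=35.7324 ⇒ V=35.8900 exercise  boundary S*=89.9900

price = 35.8900
boundary = 89.9900 82.5609 89.9900 98.0876 106.9139 98.0876
tree:
35.8900
43.3191 28.0289
50.1349 35.8900 20.0068
56.3881 43.3191 27.7924 12.0276
62.1250 50.1349 35.8900 18.9661 4.8907
67.3883 56.3881 43.3191 27.7924 9.6310 0.0000
72.2171 62.1250 50.1349 35.8900 18.9661 0.0000 0.0000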